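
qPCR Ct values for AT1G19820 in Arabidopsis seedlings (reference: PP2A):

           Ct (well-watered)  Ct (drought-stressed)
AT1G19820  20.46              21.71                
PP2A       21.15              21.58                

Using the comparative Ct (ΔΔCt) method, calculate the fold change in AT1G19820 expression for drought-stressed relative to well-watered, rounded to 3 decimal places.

ΔCt(well-watered) = 20.460 − 21.150 = -0.690
ΔCt(drought-stressed) = 21.710 − 21.580 = 0.130
ΔΔCt = 0.130 − (-0.690) = 0.820
Fold change = 2^(−0.820) = 0.5664

0.566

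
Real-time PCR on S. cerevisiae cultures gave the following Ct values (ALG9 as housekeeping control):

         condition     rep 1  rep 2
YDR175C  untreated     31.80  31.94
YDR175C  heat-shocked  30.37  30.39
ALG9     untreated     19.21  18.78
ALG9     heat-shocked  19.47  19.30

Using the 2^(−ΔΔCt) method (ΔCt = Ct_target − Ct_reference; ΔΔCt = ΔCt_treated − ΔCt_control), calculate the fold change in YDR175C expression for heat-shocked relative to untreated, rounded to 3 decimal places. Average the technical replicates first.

3.681

Mean Ct: YDR175C untreated 31.870; YDR175C heat-shocked 30.380; ALG9 untreated 18.995; ALG9 heat-shocked 19.385
ΔCt(untreated) = 31.870 − 18.995 = 12.875
ΔCt(heat-shocked) = 30.380 − 19.385 = 10.995
ΔΔCt = 10.995 − 12.875 = -1.880
Fold change = 2^(−(-1.880)) = 2^1.880 = 3.6808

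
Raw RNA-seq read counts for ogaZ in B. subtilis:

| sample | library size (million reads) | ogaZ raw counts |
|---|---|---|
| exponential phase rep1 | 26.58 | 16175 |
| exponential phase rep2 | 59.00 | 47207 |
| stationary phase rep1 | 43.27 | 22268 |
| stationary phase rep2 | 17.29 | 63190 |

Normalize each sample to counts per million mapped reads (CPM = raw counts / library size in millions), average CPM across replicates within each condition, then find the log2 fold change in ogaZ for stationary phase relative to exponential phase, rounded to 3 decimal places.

CPM(exponential phase rep1) = 16175 / 26.58 = 608.5403
CPM(exponential phase rep2) = 47207 / 59.00 = 800.1186
CPM(stationary phase rep1) = 22268 / 43.27 = 514.6291
CPM(stationary phase rep2) = 63190 / 17.29 = 3654.7137
mean CPM(exponential phase) = 704.3294; mean CPM(stationary phase) = 2084.6714
Fold change = 2084.6714 / 704.3294 = 2.95980
log2(2.95980) = 1.5655

1.565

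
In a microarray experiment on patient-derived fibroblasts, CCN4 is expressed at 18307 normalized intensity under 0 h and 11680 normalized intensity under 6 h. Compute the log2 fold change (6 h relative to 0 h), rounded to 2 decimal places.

Fold change = 11680 / 18307 = 0.6380
log2(0.6380) = -0.648

-0.65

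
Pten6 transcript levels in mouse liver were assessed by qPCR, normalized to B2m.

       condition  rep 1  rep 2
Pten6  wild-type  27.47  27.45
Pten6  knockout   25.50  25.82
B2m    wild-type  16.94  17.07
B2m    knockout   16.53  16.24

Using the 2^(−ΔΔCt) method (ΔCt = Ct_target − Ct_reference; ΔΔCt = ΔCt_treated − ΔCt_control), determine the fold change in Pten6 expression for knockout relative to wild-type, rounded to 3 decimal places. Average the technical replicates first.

2.266

Mean Ct: Pten6 wild-type 27.460; Pten6 knockout 25.660; B2m wild-type 17.005; B2m knockout 16.385
ΔCt(wild-type) = 27.460 − 17.005 = 10.455
ΔCt(knockout) = 25.660 − 16.385 = 9.275
ΔΔCt = 9.275 − 10.455 = -1.180
Fold change = 2^(−(-1.180)) = 2^1.180 = 2.2658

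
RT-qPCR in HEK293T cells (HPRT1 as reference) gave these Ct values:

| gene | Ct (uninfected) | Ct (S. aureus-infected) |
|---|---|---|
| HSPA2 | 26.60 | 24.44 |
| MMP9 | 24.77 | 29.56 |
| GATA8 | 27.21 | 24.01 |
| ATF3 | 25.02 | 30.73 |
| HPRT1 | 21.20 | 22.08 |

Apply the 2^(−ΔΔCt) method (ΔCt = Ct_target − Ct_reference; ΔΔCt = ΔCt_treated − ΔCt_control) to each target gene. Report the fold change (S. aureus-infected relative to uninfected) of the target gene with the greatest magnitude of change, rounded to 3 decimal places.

0.035

HSPA2: ΔΔCt = (24.44−22.08) − (26.60−21.20) = 2.36 − 5.40 = -3.04; fold change = 2^3.04 = 8.225
MMP9: ΔΔCt = (29.56−22.08) − (24.77−21.20) = 7.48 − 3.57 = 3.91; fold change = 2^-3.91 = 0.067
GATA8: ΔΔCt = (24.01−22.08) − (27.21−21.20) = 1.93 − 6.01 = -4.08; fold change = 2^4.08 = 16.912
ATF3: ΔΔCt = (30.73−22.08) − (25.02−21.20) = 8.65 − 3.82 = 4.83; fold change = 2^-4.83 = 0.035
ATF3 has the largest |ΔΔCt| = 4.83.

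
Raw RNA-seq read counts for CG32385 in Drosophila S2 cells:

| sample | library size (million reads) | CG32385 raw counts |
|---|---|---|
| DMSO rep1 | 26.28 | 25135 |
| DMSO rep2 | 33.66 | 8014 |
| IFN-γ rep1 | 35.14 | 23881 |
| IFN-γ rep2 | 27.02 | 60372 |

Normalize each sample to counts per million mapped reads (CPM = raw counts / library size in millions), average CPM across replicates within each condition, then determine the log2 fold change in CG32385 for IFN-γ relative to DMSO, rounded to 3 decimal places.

1.287

CPM(DMSO rep1) = 25135 / 26.28 = 956.4307
CPM(DMSO rep2) = 8014 / 33.66 = 238.0867
CPM(IFN-γ rep1) = 23881 / 35.14 = 679.5959
CPM(IFN-γ rep2) = 60372 / 27.02 = 2234.3449
mean CPM(DMSO) = 597.2587; mean CPM(IFN-γ) = 1456.9704
Fold change = 1456.9704 / 597.2587 = 2.43943
log2(2.43943) = 1.2865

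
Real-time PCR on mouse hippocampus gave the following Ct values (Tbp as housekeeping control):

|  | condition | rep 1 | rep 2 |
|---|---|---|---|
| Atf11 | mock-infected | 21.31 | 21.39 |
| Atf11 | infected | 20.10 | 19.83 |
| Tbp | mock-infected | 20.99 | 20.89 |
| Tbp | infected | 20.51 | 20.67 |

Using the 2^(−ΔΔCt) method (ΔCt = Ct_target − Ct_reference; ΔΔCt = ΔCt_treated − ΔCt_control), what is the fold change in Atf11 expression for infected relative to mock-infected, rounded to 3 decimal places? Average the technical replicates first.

2.049

Mean Ct: Atf11 mock-infected 21.350; Atf11 infected 19.965; Tbp mock-infected 20.940; Tbp infected 20.590
ΔCt(mock-infected) = 21.350 − 20.940 = 0.410
ΔCt(infected) = 19.965 − 20.590 = -0.625
ΔΔCt = -0.625 − 0.410 = -1.035
Fold change = 2^(−(-1.035)) = 2^1.035 = 2.0491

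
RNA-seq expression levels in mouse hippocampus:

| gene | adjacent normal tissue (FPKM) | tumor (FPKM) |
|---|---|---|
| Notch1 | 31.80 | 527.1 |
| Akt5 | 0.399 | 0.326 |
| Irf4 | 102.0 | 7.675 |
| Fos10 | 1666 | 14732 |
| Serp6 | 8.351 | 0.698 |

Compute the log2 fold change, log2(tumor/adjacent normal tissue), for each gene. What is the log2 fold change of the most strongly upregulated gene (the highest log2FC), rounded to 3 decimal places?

4.051

log2(527.1/31.80) = 4.051  (Notch1)
log2(0.326/0.399) = -0.292  (Akt5)
log2(7.675/102.0) = -3.732  (Irf4)
log2(14732/1666) = 3.144  (Fos10)
log2(0.698/8.351) = -3.581  (Serp6)
Notch1 is most strongly upregulated.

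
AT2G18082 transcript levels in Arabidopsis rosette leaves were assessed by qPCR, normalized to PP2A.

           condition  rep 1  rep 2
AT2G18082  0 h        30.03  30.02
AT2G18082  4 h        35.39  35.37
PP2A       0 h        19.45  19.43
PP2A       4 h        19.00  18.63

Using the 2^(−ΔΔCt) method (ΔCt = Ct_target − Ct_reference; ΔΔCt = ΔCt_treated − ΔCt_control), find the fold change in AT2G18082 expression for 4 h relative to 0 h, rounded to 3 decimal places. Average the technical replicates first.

Mean Ct: AT2G18082 0 h 30.025; AT2G18082 4 h 35.380; PP2A 0 h 19.440; PP2A 4 h 18.815
ΔCt(0 h) = 30.025 − 19.440 = 10.585
ΔCt(4 h) = 35.380 − 18.815 = 16.565
ΔΔCt = 16.565 − 10.585 = 5.980
Fold change = 2^(−5.980) = 0.0158

0.016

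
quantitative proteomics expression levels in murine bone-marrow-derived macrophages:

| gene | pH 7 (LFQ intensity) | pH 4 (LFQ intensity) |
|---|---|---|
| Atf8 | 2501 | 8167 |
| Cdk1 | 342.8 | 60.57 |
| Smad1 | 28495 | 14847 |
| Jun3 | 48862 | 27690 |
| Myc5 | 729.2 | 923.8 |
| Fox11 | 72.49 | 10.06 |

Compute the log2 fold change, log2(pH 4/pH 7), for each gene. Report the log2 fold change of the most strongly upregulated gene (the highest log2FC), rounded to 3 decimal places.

1.707

log2(8167/2501) = 1.707  (Atf8)
log2(60.57/342.8) = -2.501  (Cdk1)
log2(14847/28495) = -0.941  (Smad1)
log2(27690/48862) = -0.819  (Jun3)
log2(923.8/729.2) = 0.341  (Myc5)
log2(10.06/72.49) = -2.849  (Fox11)
Atf8 is most strongly upregulated.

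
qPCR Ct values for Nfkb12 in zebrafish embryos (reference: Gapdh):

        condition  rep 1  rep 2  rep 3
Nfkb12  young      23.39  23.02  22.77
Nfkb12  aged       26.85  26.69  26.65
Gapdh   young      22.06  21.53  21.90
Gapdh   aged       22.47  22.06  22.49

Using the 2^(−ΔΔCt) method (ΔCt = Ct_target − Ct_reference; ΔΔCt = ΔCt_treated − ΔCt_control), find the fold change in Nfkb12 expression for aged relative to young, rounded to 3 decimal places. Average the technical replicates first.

0.112

Mean Ct: Nfkb12 young 23.060; Nfkb12 aged 26.730; Gapdh young 21.830; Gapdh aged 22.340
ΔCt(young) = 23.060 − 21.830 = 1.230
ΔCt(aged) = 26.730 − 22.340 = 4.390
ΔΔCt = 4.390 − 1.230 = 3.160
Fold change = 2^(−3.160) = 0.1119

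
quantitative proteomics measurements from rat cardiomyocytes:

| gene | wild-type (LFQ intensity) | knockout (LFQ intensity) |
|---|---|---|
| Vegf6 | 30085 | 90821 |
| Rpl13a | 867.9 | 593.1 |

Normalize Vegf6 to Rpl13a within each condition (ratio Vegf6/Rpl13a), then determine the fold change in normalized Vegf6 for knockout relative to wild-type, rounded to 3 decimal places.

Vegf6/Rpl13a (wild-type) = 30085 / 867.9 = 34.664
Vegf6/Rpl13a (knockout) = 90821 / 593.1 = 153.13
Fold change = 153.13 / 34.664 = 4.4175

4.418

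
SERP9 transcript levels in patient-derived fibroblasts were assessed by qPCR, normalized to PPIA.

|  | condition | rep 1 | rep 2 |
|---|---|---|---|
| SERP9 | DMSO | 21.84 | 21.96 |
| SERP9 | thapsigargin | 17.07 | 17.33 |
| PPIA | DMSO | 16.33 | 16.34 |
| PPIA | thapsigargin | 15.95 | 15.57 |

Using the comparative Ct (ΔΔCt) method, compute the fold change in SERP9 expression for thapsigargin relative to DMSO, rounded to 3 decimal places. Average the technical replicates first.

17.448

Mean Ct: SERP9 DMSO 21.900; SERP9 thapsigargin 17.200; PPIA DMSO 16.335; PPIA thapsigargin 15.760
ΔCt(DMSO) = 21.900 − 16.335 = 5.565
ΔCt(thapsigargin) = 17.200 − 15.760 = 1.440
ΔΔCt = 1.440 − 5.565 = -4.125
Fold change = 2^(−(-4.125)) = 2^4.125 = 17.4481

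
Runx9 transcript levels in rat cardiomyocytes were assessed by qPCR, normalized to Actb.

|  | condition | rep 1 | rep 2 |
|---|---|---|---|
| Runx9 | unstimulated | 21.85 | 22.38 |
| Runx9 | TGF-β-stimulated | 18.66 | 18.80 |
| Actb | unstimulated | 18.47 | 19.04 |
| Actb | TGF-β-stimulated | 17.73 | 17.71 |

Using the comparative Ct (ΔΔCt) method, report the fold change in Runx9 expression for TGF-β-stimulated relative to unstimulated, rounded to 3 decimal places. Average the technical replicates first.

5.098

Mean Ct: Runx9 unstimulated 22.115; Runx9 TGF-β-stimulated 18.730; Actb unstimulated 18.755; Actb TGF-β-stimulated 17.720
ΔCt(unstimulated) = 22.115 − 18.755 = 3.360
ΔCt(TGF-β-stimulated) = 18.730 − 17.720 = 1.010
ΔΔCt = 1.010 − 3.360 = -2.350
Fold change = 2^(−(-2.350)) = 2^2.350 = 5.0982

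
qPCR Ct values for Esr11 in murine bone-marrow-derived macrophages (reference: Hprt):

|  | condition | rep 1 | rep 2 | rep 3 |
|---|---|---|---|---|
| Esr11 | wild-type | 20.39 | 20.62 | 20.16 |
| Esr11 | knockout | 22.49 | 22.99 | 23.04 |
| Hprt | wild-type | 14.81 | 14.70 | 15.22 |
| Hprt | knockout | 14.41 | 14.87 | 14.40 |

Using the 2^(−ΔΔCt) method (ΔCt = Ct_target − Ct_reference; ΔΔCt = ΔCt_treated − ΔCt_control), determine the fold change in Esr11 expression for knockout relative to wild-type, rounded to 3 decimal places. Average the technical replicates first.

0.144

Mean Ct: Esr11 wild-type 20.390; Esr11 knockout 22.840; Hprt wild-type 14.910; Hprt knockout 14.560
ΔCt(wild-type) = 20.390 − 14.910 = 5.480
ΔCt(knockout) = 22.840 − 14.560 = 8.280
ΔΔCt = 8.280 − 5.480 = 2.800
Fold change = 2^(−2.800) = 0.1436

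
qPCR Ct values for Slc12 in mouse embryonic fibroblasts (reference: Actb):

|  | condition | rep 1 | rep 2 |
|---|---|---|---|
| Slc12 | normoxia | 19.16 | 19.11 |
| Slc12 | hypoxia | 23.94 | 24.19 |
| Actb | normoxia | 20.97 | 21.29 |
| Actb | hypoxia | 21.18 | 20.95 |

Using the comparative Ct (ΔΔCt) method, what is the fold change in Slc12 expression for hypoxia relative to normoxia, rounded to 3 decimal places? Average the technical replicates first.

0.031

Mean Ct: Slc12 normoxia 19.135; Slc12 hypoxia 24.065; Actb normoxia 21.130; Actb hypoxia 21.065
ΔCt(normoxia) = 19.135 − 21.130 = -1.995
ΔCt(hypoxia) = 24.065 − 21.065 = 3.000
ΔΔCt = 3.000 − (-1.995) = 4.995
Fold change = 2^(−4.995) = 0.0314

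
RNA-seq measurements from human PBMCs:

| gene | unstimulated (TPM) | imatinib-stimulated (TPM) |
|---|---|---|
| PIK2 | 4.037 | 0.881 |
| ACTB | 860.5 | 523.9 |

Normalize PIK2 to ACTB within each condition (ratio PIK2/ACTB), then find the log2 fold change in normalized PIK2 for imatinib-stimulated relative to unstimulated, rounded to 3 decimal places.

PIK2/ACTB (unstimulated) = 4.037 / 860.5 = 0.0046915
PIK2/ACTB (imatinib-stimulated) = 0.881 / 523.9 = 0.0016816
Fold change = 0.0016816 / 0.0046915 = 0.3584
log2(0.3584) = -1.4802

-1.480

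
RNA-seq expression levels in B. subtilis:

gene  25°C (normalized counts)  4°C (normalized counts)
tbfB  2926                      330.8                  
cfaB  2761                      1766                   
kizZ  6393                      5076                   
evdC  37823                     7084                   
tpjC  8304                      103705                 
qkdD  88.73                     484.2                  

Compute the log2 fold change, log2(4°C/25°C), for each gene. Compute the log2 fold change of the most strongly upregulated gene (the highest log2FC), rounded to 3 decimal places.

3.643

log2(330.8/2926) = -3.145  (tbfB)
log2(1766/2761) = -0.645  (cfaB)
log2(5076/6393) = -0.333  (kizZ)
log2(7084/37823) = -2.417  (evdC)
log2(103705/8304) = 3.643  (tpjC)
log2(484.2/88.73) = 2.448  (qkdD)
tpjC is most strongly upregulated.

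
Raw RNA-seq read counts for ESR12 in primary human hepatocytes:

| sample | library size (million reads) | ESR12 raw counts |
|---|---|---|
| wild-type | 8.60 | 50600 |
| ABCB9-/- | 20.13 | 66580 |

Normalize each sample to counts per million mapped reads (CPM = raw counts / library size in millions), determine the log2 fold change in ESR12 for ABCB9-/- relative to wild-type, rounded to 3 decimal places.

-0.831

CPM(wild-type) = 50600 / 8.60 = 5883.7209
CPM(ABCB9-/-) = 66580 / 20.13 = 3307.5012
Fold change = 3307.5012 / 5883.7209 = 0.56214
log2(0.56214) = -0.8310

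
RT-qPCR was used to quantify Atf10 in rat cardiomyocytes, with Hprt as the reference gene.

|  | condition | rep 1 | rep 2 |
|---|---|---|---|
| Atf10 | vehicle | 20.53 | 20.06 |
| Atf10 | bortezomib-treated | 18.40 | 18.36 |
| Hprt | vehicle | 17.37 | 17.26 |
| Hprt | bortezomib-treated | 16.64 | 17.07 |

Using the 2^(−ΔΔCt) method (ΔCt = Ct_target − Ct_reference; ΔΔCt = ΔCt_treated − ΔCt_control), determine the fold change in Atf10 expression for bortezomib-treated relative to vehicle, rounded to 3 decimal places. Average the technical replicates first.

2.742

Mean Ct: Atf10 vehicle 20.295; Atf10 bortezomib-treated 18.380; Hprt vehicle 17.315; Hprt bortezomib-treated 16.855
ΔCt(vehicle) = 20.295 − 17.315 = 2.980
ΔCt(bortezomib-treated) = 18.380 − 16.855 = 1.525
ΔΔCt = 1.525 − 2.980 = -1.455
Fold change = 2^(−(-1.455)) = 2^1.455 = 2.7416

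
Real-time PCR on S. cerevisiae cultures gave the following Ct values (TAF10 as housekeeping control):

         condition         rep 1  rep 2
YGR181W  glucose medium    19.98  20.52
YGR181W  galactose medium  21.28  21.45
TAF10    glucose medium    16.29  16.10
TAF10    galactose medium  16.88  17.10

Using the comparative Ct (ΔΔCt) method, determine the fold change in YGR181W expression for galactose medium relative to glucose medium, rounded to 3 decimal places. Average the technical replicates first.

Mean Ct: YGR181W glucose medium 20.250; YGR181W galactose medium 21.365; TAF10 glucose medium 16.195; TAF10 galactose medium 16.990
ΔCt(glucose medium) = 20.250 − 16.195 = 4.055
ΔCt(galactose medium) = 21.365 − 16.990 = 4.375
ΔΔCt = 4.375 − 4.055 = 0.320
Fold change = 2^(−0.320) = 0.8011

0.801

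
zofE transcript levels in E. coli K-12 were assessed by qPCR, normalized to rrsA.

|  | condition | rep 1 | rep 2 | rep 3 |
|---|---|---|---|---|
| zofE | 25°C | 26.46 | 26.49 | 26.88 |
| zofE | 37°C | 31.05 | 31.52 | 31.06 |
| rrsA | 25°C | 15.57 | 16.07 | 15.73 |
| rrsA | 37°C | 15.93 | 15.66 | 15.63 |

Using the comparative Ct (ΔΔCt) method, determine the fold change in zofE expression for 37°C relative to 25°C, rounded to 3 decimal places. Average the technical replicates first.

Mean Ct: zofE 25°C 26.610; zofE 37°C 31.210; rrsA 25°C 15.790; rrsA 37°C 15.740
ΔCt(25°C) = 26.610 − 15.790 = 10.820
ΔCt(37°C) = 31.210 − 15.740 = 15.470
ΔΔCt = 15.470 − 10.820 = 4.650
Fold change = 2^(−4.650) = 0.0398

0.040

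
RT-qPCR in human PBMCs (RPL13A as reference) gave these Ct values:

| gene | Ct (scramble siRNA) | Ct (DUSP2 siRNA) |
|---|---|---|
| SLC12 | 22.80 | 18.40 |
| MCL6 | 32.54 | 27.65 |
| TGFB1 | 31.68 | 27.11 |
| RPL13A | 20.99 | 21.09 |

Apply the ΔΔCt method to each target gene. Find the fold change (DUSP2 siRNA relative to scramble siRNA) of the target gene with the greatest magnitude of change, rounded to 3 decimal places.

31.779

SLC12: ΔΔCt = (18.40−21.09) − (22.80−20.99) = -2.69 − 1.81 = -4.50; fold change = 2^4.50 = 22.627
MCL6: ΔΔCt = (27.65−21.09) − (32.54−20.99) = 6.56 − 11.55 = -4.99; fold change = 2^4.99 = 31.779
TGFB1: ΔΔCt = (27.11−21.09) − (31.68−20.99) = 6.02 − 10.69 = -4.67; fold change = 2^4.67 = 25.457
MCL6 has the largest |ΔΔCt| = 4.99.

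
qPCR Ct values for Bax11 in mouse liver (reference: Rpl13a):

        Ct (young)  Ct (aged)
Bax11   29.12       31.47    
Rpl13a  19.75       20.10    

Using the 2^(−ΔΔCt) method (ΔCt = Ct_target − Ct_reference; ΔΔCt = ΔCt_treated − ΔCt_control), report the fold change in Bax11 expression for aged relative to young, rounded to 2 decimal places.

0.25

ΔCt(young) = 29.120 − 19.750 = 9.370
ΔCt(aged) = 31.470 − 20.100 = 11.370
ΔΔCt = 11.370 − 9.370 = 2.000
Fold change = 2^(−2.000) = 0.250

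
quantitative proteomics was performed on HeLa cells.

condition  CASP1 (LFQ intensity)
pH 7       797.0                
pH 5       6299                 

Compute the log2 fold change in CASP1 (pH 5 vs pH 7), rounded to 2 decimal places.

2.98

Fold change = 6299 / 797.0 = 7.9034
log2(7.9034) = 2.982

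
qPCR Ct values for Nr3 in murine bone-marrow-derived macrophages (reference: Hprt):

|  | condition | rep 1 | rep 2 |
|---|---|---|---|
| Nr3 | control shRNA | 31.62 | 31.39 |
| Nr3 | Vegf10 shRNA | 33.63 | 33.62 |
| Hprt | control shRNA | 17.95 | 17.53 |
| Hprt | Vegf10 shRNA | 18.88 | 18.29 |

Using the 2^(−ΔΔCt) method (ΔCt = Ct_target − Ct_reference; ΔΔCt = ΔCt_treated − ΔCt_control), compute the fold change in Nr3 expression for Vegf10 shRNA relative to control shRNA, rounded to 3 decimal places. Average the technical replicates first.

Mean Ct: Nr3 control shRNA 31.505; Nr3 Vegf10 shRNA 33.625; Hprt control shRNA 17.740; Hprt Vegf10 shRNA 18.585
ΔCt(control shRNA) = 31.505 − 17.740 = 13.765
ΔCt(Vegf10 shRNA) = 33.625 − 18.585 = 15.040
ΔΔCt = 15.040 − 13.765 = 1.275
Fold change = 2^(−1.275) = 0.4132

0.413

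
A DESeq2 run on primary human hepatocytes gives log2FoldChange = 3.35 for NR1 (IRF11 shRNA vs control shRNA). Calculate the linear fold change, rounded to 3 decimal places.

10.196

Fold change = 2^(3.35) = 10.1965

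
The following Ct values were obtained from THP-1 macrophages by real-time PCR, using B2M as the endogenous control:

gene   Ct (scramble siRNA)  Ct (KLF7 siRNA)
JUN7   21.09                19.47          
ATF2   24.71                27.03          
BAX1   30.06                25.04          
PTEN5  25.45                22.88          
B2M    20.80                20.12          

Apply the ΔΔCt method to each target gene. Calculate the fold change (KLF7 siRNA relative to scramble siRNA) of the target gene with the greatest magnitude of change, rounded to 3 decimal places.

20.252

JUN7: ΔΔCt = (19.47−20.12) − (21.09−20.80) = -0.65 − 0.29 = -0.94; fold change = 2^0.94 = 1.919
ATF2: ΔΔCt = (27.03−20.12) − (24.71−20.80) = 6.91 − 3.91 = 3.00; fold change = 2^-3.00 = 0.125
BAX1: ΔΔCt = (25.04−20.12) − (30.06−20.80) = 4.92 − 9.26 = -4.34; fold change = 2^4.34 = 20.252
PTEN5: ΔΔCt = (22.88−20.12) − (25.45−20.80) = 2.76 − 4.65 = -1.89; fold change = 2^1.89 = 3.706
BAX1 has the largest |ΔΔCt| = 4.34.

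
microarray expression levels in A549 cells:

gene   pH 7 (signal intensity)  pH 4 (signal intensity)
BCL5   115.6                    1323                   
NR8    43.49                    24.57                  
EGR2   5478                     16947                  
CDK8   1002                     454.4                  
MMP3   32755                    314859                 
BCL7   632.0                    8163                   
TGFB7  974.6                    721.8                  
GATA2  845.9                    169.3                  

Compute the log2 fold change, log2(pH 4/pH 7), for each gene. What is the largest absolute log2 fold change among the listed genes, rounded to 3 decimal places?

3.691

log2(1323/115.6) = 3.517  (BCL5)
log2(24.57/43.49) = -0.824  (NR8)
log2(16947/5478) = 1.629  (EGR2)
log2(454.4/1002) = -1.141  (CDK8)
log2(314859/32755) = 3.265  (MMP3)
log2(8163/632.0) = 3.691  (BCL7)
log2(721.8/974.6) = -0.433  (TGFB7)
log2(169.3/845.9) = -2.321  (GATA2)
The largest magnitude belongs to BCL7.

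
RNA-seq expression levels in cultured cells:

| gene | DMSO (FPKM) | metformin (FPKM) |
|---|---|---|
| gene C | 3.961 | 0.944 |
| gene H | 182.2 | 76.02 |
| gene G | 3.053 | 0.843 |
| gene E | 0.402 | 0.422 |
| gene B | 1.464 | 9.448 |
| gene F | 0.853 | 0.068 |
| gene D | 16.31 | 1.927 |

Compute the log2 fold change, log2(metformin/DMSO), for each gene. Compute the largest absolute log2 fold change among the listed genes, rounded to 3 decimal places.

log2(0.944/3.961) = -2.069  (gene C)
log2(76.02/182.2) = -1.261  (gene H)
log2(0.843/3.053) = -1.857  (gene G)
log2(0.422/0.402) = 0.070  (gene E)
log2(9.448/1.464) = 2.690  (gene B)
log2(0.068/0.853) = -3.649  (gene F)
log2(1.927/16.31) = -3.081  (gene D)
The largest magnitude belongs to gene F.

3.649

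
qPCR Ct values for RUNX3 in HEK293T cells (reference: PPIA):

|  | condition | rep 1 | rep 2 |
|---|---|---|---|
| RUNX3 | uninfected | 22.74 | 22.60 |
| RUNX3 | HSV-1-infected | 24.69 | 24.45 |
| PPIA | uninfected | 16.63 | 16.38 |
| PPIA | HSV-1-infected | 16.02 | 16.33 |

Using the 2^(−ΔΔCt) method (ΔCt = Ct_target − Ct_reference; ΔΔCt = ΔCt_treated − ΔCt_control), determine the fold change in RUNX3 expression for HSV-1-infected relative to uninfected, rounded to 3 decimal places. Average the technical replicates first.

Mean Ct: RUNX3 uninfected 22.670; RUNX3 HSV-1-infected 24.570; PPIA uninfected 16.505; PPIA HSV-1-infected 16.175
ΔCt(uninfected) = 22.670 − 16.505 = 6.165
ΔCt(HSV-1-infected) = 24.570 − 16.175 = 8.395
ΔΔCt = 8.395 − 6.165 = 2.230
Fold change = 2^(−2.230) = 0.2132

0.213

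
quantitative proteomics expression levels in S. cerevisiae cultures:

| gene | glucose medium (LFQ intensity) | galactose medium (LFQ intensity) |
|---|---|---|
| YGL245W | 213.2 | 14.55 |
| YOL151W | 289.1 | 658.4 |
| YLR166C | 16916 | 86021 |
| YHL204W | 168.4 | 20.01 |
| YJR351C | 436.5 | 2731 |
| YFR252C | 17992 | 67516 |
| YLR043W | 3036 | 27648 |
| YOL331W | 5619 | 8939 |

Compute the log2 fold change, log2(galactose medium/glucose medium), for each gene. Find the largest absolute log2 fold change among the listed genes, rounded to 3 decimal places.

3.873

log2(14.55/213.2) = -3.873  (YGL245W)
log2(658.4/289.1) = 1.187  (YOL151W)
log2(86021/16916) = 2.346  (YLR166C)
log2(20.01/168.4) = -3.073  (YHL204W)
log2(2731/436.5) = 2.645  (YJR351C)
log2(67516/17992) = 1.908  (YFR252C)
log2(27648/3036) = 3.187  (YLR043W)
log2(8939/5619) = 0.670  (YOL331W)
The largest magnitude belongs to YGL245W.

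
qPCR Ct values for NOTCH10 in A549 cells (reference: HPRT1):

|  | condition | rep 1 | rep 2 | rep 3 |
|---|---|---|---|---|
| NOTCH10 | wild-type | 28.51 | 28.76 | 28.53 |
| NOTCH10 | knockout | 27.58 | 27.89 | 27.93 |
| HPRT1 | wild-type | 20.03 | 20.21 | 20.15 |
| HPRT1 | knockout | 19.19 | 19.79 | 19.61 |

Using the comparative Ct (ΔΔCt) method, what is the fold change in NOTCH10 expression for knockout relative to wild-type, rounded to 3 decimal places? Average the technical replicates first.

1.149

Mean Ct: NOTCH10 wild-type 28.600; NOTCH10 knockout 27.800; HPRT1 wild-type 20.130; HPRT1 knockout 19.530
ΔCt(wild-type) = 28.600 − 20.130 = 8.470
ΔCt(knockout) = 27.800 − 19.530 = 8.270
ΔΔCt = 8.270 − 8.470 = -0.200
Fold change = 2^(−(-0.200)) = 2^0.200 = 1.1487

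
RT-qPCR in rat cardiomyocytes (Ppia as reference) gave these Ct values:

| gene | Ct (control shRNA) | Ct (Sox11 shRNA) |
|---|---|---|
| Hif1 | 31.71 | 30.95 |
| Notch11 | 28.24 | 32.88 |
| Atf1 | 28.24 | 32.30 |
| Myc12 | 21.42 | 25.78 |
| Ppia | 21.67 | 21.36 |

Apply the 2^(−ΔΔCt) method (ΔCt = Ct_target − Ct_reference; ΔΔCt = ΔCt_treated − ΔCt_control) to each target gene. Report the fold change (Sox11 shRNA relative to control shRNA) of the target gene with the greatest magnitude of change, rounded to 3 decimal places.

Hif1: ΔΔCt = (30.95−21.36) − (31.71−21.67) = 9.59 − 10.04 = -0.45; fold change = 2^0.45 = 1.366
Notch11: ΔΔCt = (32.88−21.36) − (28.24−21.67) = 11.52 − 6.57 = 4.95; fold change = 2^-4.95 = 0.032
Atf1: ΔΔCt = (32.30−21.36) − (28.24−21.67) = 10.94 − 6.57 = 4.37; fold change = 2^-4.37 = 0.048
Myc12: ΔΔCt = (25.78−21.36) − (21.42−21.67) = 4.42 − (-0.25) = 4.67; fold change = 2^-4.67 = 0.039
Notch11 has the largest |ΔΔCt| = 4.95.

0.032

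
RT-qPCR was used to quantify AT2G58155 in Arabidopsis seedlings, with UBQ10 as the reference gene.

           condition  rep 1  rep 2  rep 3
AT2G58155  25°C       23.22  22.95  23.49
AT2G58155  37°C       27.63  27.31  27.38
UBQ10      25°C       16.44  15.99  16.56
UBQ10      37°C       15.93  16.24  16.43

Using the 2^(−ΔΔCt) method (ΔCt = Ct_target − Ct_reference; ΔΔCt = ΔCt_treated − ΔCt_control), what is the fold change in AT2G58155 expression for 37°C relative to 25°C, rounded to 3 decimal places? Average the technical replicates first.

0.049

Mean Ct: AT2G58155 25°C 23.220; AT2G58155 37°C 27.440; UBQ10 25°C 16.330; UBQ10 37°C 16.200
ΔCt(25°C) = 23.220 − 16.330 = 6.890
ΔCt(37°C) = 27.440 − 16.200 = 11.240
ΔΔCt = 11.240 − 6.890 = 4.350
Fold change = 2^(−4.350) = 0.0490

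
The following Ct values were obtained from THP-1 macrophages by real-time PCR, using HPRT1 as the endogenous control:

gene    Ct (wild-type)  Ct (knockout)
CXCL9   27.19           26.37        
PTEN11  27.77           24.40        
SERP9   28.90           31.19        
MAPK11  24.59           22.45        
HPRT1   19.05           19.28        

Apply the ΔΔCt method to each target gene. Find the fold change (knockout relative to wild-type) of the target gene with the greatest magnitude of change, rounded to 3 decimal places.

12.126

CXCL9: ΔΔCt = (26.37−19.28) − (27.19−19.05) = 7.09 − 8.14 = -1.05; fold change = 2^1.05 = 2.071
PTEN11: ΔΔCt = (24.40−19.28) − (27.77−19.05) = 5.12 − 8.72 = -3.60; fold change = 2^3.60 = 12.126
SERP9: ΔΔCt = (31.19−19.28) − (28.90−19.05) = 11.91 − 9.85 = 2.06; fold change = 2^-2.06 = 0.240
MAPK11: ΔΔCt = (22.45−19.28) − (24.59−19.05) = 3.17 − 5.54 = -2.37; fold change = 2^2.37 = 5.169
PTEN11 has the largest |ΔΔCt| = 3.60.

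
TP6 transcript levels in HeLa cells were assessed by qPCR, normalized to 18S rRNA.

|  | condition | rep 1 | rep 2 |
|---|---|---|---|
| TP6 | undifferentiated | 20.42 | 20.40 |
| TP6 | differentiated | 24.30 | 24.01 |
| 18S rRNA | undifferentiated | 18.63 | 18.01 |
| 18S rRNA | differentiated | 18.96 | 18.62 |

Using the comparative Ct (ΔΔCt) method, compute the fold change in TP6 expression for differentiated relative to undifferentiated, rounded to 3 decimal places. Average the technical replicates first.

Mean Ct: TP6 undifferentiated 20.410; TP6 differentiated 24.155; 18S rRNA undifferentiated 18.320; 18S rRNA differentiated 18.790
ΔCt(undifferentiated) = 20.410 − 18.320 = 2.090
ΔCt(differentiated) = 24.155 − 18.790 = 5.365
ΔΔCt = 5.365 − 2.090 = 3.275
Fold change = 2^(−3.275) = 0.1033

0.103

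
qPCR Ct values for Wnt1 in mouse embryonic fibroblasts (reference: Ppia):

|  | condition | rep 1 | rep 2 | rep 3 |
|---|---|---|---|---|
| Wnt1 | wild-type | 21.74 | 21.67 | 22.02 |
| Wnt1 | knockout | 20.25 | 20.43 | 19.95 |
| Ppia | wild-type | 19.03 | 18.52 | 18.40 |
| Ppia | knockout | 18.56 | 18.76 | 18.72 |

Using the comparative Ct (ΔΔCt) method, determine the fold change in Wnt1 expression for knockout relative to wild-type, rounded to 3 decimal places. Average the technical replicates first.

Mean Ct: Wnt1 wild-type 21.810; Wnt1 knockout 20.210; Ppia wild-type 18.650; Ppia knockout 18.680
ΔCt(wild-type) = 21.810 − 18.650 = 3.160
ΔCt(knockout) = 20.210 − 18.680 = 1.530
ΔΔCt = 1.530 − 3.160 = -1.630
Fold change = 2^(−(-1.630)) = 2^1.630 = 3.0951

3.095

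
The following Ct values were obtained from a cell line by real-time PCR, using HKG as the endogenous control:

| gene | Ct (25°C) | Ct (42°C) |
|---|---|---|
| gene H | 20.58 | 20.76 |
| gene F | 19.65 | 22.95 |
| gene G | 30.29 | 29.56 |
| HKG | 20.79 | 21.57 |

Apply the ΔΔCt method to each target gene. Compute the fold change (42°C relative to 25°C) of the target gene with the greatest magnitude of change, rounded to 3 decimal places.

gene H: ΔΔCt = (20.76−21.57) − (20.58−20.79) = -0.81 − (-0.21) = -0.60; fold change = 2^0.60 = 1.516
gene F: ΔΔCt = (22.95−21.57) − (19.65−20.79) = 1.38 − (-1.14) = 2.52; fold change = 2^-2.52 = 0.174
gene G: ΔΔCt = (29.56−21.57) − (30.29−20.79) = 7.99 − 9.50 = -1.51; fold change = 2^1.51 = 2.848
gene F has the largest |ΔΔCt| = 2.52.

0.174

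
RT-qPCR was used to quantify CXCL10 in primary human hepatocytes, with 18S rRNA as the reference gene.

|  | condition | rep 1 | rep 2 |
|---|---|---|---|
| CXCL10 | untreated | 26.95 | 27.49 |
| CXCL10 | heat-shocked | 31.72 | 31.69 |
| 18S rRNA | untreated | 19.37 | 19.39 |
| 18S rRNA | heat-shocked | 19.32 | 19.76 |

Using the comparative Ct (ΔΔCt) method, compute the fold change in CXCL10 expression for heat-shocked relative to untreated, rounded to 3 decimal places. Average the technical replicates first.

0.050

Mean Ct: CXCL10 untreated 27.220; CXCL10 heat-shocked 31.705; 18S rRNA untreated 19.380; 18S rRNA heat-shocked 19.540
ΔCt(untreated) = 27.220 − 19.380 = 7.840
ΔCt(heat-shocked) = 31.705 − 19.540 = 12.165
ΔΔCt = 12.165 − 7.840 = 4.325
Fold change = 2^(−4.325) = 0.0499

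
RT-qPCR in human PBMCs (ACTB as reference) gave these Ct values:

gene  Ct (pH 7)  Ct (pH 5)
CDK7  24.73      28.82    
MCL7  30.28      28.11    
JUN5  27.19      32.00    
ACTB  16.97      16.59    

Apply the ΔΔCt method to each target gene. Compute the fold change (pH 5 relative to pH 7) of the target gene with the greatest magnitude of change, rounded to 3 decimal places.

CDK7: ΔΔCt = (28.82−16.59) − (24.73−16.97) = 12.23 − 7.76 = 4.47; fold change = 2^-4.47 = 0.045
MCL7: ΔΔCt = (28.11−16.59) − (30.28−16.97) = 11.52 − 13.31 = -1.79; fold change = 2^1.79 = 3.458
JUN5: ΔΔCt = (32.00−16.59) − (27.19−16.97) = 15.41 − 10.22 = 5.19; fold change = 2^-5.19 = 0.027
JUN5 has the largest |ΔΔCt| = 5.19.

0.027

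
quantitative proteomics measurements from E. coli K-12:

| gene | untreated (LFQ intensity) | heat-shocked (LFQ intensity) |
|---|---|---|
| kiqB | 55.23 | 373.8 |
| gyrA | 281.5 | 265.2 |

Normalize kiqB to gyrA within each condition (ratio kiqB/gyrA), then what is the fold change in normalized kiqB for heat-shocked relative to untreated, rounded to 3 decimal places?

7.184

kiqB/gyrA (untreated) = 55.23 / 281.5 = 0.1962
kiqB/gyrA (heat-shocked) = 373.8 / 265.2 = 1.4095
Fold change = 1.4095 / 0.1962 = 7.1840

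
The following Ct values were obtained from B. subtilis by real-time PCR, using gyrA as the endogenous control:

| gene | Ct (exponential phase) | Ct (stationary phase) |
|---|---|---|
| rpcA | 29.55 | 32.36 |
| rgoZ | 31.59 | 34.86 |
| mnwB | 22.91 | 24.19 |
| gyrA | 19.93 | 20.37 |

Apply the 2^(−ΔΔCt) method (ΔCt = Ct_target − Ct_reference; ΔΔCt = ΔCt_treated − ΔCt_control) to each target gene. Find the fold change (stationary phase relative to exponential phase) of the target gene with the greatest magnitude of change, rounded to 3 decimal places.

rpcA: ΔΔCt = (32.36−20.37) − (29.55−19.93) = 11.99 − 9.62 = 2.37; fold change = 2^-2.37 = 0.193
rgoZ: ΔΔCt = (34.86−20.37) − (31.59−19.93) = 14.49 − 11.66 = 2.83; fold change = 2^-2.83 = 0.141
mnwB: ΔΔCt = (24.19−20.37) − (22.91−19.93) = 3.82 − 2.98 = 0.84; fold change = 2^-0.84 = 0.559
rgoZ has the largest |ΔΔCt| = 2.83.

0.141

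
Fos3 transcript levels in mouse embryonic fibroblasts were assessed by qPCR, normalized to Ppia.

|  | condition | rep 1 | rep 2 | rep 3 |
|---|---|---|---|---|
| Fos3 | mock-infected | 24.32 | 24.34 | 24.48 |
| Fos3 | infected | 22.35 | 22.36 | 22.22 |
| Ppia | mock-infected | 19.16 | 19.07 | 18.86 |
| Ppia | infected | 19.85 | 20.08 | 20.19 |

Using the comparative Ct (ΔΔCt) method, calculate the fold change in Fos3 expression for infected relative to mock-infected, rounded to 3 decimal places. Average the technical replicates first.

Mean Ct: Fos3 mock-infected 24.380; Fos3 infected 22.310; Ppia mock-infected 19.030; Ppia infected 20.040
ΔCt(mock-infected) = 24.380 − 19.030 = 5.350
ΔCt(infected) = 22.310 − 20.040 = 2.270
ΔΔCt = 2.270 − 5.350 = -3.080
Fold change = 2^(−(-3.080)) = 2^3.080 = 8.4561

8.456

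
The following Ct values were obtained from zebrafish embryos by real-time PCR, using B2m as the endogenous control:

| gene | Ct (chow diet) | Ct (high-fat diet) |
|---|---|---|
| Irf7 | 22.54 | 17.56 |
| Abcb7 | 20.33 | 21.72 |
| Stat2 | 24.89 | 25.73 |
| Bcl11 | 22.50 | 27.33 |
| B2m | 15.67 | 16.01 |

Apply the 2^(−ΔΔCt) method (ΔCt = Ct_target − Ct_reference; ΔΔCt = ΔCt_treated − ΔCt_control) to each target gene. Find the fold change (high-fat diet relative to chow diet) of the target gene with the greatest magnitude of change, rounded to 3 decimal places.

39.947

Irf7: ΔΔCt = (17.56−16.01) − (22.54−15.67) = 1.55 − 6.87 = -5.32; fold change = 2^5.32 = 39.947
Abcb7: ΔΔCt = (21.72−16.01) − (20.33−15.67) = 5.71 − 4.66 = 1.05; fold change = 2^-1.05 = 0.483
Stat2: ΔΔCt = (25.73−16.01) − (24.89−15.67) = 9.72 − 9.22 = 0.50; fold change = 2^-0.50 = 0.707
Bcl11: ΔΔCt = (27.33−16.01) − (22.50−15.67) = 11.32 − 6.83 = 4.49; fold change = 2^-4.49 = 0.045
Irf7 has the largest |ΔΔCt| = 5.32.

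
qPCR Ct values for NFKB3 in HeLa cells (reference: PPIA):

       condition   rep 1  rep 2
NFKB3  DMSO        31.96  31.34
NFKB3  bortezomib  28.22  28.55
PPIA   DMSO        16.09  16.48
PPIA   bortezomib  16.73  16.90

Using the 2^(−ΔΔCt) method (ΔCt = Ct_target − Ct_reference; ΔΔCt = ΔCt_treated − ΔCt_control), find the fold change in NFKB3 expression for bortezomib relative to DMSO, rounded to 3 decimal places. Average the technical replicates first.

13.881

Mean Ct: NFKB3 DMSO 31.650; NFKB3 bortezomib 28.385; PPIA DMSO 16.285; PPIA bortezomib 16.815
ΔCt(DMSO) = 31.650 − 16.285 = 15.365
ΔCt(bortezomib) = 28.385 − 16.815 = 11.570
ΔΔCt = 11.570 − 15.365 = -3.795
Fold change = 2^(−(-3.795)) = 2^3.795 = 13.8806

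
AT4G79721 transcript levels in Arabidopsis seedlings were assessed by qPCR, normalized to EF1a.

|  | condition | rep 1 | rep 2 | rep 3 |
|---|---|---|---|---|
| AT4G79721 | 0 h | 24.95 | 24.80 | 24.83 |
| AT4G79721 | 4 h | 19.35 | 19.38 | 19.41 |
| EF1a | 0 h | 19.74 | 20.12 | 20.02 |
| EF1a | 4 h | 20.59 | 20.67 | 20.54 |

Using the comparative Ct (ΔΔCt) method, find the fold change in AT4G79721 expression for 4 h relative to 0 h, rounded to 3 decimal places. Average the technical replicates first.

69.551

Mean Ct: AT4G79721 0 h 24.860; AT4G79721 4 h 19.380; EF1a 0 h 19.960; EF1a 4 h 20.600
ΔCt(0 h) = 24.860 − 19.960 = 4.900
ΔCt(4 h) = 19.380 − 20.600 = -1.220
ΔΔCt = -1.220 − 4.900 = -6.120
Fold change = 2^(−(-6.120)) = 2^6.120 = 69.5510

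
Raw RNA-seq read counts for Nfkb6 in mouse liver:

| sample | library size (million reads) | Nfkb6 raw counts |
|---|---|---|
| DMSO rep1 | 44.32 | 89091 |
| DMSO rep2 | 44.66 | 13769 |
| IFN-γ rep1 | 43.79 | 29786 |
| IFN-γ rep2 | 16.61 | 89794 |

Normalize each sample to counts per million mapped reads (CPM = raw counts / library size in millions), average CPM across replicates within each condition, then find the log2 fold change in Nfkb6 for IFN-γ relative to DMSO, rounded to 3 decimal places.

CPM(DMSO rep1) = 89091 / 44.32 = 2010.1760
CPM(DMSO rep2) = 13769 / 44.66 = 308.3072
CPM(IFN-γ rep1) = 29786 / 43.79 = 680.2010
CPM(IFN-γ rep2) = 89794 / 16.61 = 5406.0205
mean CPM(DMSO) = 1159.2416; mean CPM(IFN-γ) = 3043.1107
Fold change = 3043.1107 / 1159.2416 = 2.62509
log2(2.62509) = 1.3924

1.392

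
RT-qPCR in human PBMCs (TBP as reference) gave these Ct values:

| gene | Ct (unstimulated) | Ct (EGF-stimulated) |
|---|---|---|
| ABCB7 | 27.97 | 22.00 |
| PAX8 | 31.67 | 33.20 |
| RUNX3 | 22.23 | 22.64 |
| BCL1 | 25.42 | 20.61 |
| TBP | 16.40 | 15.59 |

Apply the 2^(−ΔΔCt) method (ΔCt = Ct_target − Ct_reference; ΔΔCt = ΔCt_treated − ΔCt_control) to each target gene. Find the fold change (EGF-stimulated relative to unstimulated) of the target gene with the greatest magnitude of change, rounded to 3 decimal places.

ABCB7: ΔΔCt = (22.00−15.59) − (27.97−16.40) = 6.41 − 11.57 = -5.16; fold change = 2^5.16 = 35.753
PAX8: ΔΔCt = (33.20−15.59) − (31.67−16.40) = 17.61 − 15.27 = 2.34; fold change = 2^-2.34 = 0.198
RUNX3: ΔΔCt = (22.64−15.59) − (22.23−16.40) = 7.05 − 5.83 = 1.22; fold change = 2^-1.22 = 0.429
BCL1: ΔΔCt = (20.61−15.59) − (25.42−16.40) = 5.02 − 9.02 = -4.00; fold change = 2^4.00 = 16.000
ABCB7 has the largest |ΔΔCt| = 5.16.

35.753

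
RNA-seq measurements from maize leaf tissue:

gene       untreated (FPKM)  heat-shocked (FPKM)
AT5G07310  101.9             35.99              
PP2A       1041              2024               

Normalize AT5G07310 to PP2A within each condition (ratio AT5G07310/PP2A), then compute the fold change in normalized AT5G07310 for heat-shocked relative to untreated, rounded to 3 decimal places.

0.182

AT5G07310/PP2A (untreated) = 101.9 / 1041 = 0.097887
AT5G07310/PP2A (heat-shocked) = 35.99 / 2024 = 0.017782
Fold change = 0.017782 / 0.097887 = 0.1817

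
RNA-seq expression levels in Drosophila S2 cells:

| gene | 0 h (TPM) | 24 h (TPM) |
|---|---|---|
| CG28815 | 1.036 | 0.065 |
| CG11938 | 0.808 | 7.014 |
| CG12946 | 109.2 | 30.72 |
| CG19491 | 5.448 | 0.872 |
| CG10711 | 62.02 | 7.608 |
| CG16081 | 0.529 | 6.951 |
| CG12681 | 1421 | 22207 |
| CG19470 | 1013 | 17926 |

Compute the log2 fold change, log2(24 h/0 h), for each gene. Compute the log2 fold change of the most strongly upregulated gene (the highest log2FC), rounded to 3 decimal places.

log2(0.065/1.036) = -3.994  (CG28815)
log2(7.014/0.808) = 3.118  (CG11938)
log2(30.72/109.2) = -1.830  (CG12946)
log2(0.872/5.448) = -2.643  (CG19491)
log2(7.608/62.02) = -3.027  (CG10711)
log2(6.951/0.529) = 3.716  (CG16081)
log2(22207/1421) = 3.966  (CG12681)
log2(17926/1013) = 4.145  (CG19470)
CG19470 is most strongly upregulated.

4.145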